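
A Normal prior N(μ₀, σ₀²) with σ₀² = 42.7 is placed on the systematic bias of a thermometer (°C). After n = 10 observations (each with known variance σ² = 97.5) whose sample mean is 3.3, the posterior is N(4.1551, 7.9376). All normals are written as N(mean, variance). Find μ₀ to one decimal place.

With known observation variance, the Normal–Normal posterior has precision τ_n = τ₀ + n/σ² and mean μ_n = (τ₀μ₀ + (n/σ²)x̄)/τ_n.
Here τ₀ = 1/42.7 = 0.023419 and τ_data = 10/97.5 = 0.102564, so τ_n = 0.125983.
Rearranging for μ₀: μ₀ = (μ_n·τ_n − τ_data·x̄)/τ₀ = (4.1551·0.125983 − 0.102564·3.3) / 0.023419 = 0.185011/0.023419 ≈ 7.9.

μ₀ = 7.9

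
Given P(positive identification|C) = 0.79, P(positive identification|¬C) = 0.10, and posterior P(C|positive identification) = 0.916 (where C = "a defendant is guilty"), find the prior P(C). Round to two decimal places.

P(C) = 0.58

In odds form, posterior odds = prior odds × likelihood ratio, so prior odds = posterior odds ÷ LR.
Posterior odds = 0.916/(1−0.916) = 10.9048. LR = 0.79/0.10 = 7.9000.
Prior odds = 10.9048/7.9000 = 1.3804, so P(C) = 1.3804/(1+1.3804) ≈ 0.58.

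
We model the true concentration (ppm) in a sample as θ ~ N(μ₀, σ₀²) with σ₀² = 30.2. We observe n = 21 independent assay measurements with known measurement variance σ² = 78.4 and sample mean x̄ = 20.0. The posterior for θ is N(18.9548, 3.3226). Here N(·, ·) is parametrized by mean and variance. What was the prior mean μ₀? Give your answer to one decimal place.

The posterior mean is a precision-weighted average: μ_n = (τ₀μ₀ + τ_data·x̄)/(τ₀+τ_data), with τ₀=1/σ₀² and τ_data=n/σ².
Here τ₀ = 1/30.2 = 0.033113 and τ_data = 21/78.4 = 0.267857, so τ_n = 0.300970.
Rearranging for μ₀: μ₀ = (μ_n·τ_n − τ_data·x̄)/τ₀ = (18.9548·0.300970 − 0.267857·20.0) / 0.033113 = 0.347686/0.033113 ≈ 10.5.

μ₀ = 10.5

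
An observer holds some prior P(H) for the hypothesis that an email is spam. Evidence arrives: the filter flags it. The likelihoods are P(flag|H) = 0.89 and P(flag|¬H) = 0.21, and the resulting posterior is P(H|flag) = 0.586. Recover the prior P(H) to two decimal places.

P(H) = 0.25

Bayes' rule in odds form gives O(H|E) = O(H)·[P(E|H)/P(E|¬H)], hence O(H) = O(H|E)/LR.
Posterior odds = 0.586/(1−0.586) = 1.4155. LR = 0.89/0.21 = 4.2381.
Prior odds = 1.4155/4.2381 = 0.3340, so P(H) = 0.3340/(1+0.3340) ≈ 0.25.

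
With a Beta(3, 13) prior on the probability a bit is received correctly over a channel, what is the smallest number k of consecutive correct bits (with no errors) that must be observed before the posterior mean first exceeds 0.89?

k = 103

After k correct bits and 0 errors the posterior is Beta(3+k, 13), with mean (3+k)/(3+13+k).
Set (3+k)/(16+k) > 0.89 and solve: k > (0.89·16 − 3)/(1 − 0.89) = 102.182.
The smallest integer exceeding 102.182 is 103, and checking k=103: (106)/(119) = 0.8908 > 0.89.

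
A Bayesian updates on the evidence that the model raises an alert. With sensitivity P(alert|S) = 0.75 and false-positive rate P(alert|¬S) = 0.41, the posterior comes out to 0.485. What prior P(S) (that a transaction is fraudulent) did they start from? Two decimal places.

P(S) = 0.34

In odds form, posterior odds = prior odds × likelihood ratio, so prior odds = posterior odds ÷ LR.
Posterior odds = 0.485/(1−0.485) = 0.9417. LR = 0.75/0.41 = 1.8293.
Prior odds = 0.9417/1.8293 = 0.5148, so P(S) = 0.5148/(1+0.5148) ≈ 0.34.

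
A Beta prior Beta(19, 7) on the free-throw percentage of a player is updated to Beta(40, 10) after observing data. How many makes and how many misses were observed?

A Beta(a, b) prior with s successes and f failures in binomial data gives a Beta(a+s, b+f) posterior.
So s = 40 − 19 = 21 and f = 10 − 7 = 3.

21 makes and 3 misses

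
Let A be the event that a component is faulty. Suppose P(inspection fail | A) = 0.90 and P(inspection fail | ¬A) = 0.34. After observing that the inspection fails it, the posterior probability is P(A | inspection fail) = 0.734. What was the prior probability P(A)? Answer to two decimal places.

In odds form, posterior odds = prior odds × likelihood ratio, so prior odds = posterior odds ÷ LR.
Posterior odds = 0.734/(1−0.734) = 2.7594. LR = 0.90/0.34 = 2.6471.
Prior odds = 2.7594/2.6471 = 1.0424, so P(A) = 1.0424/(1+1.0424) ≈ 0.51.

P(A) = 0.51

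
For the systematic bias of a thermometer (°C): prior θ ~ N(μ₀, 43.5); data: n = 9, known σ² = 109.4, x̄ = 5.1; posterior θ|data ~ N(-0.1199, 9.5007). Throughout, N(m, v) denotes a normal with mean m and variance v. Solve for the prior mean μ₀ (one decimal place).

μ₀ = -18.8

The posterior mean is a precision-weighted average: μ_n = (τ₀μ₀ + τ_data·x̄)/(τ₀+τ_data), with τ₀=1/σ₀² and τ_data=n/σ².
Here τ₀ = 1/43.5 = 0.022989 and τ_data = 9/109.4 = 0.082267, so τ_n = 0.105256.
Rearranging for μ₀: μ₀ = (μ_n·τ_n − τ_data·x̄)/τ₀ = (-0.1199·0.105256 − 0.082267·5.1) / 0.022989 = -0.432182/0.022989 ≈ -18.8.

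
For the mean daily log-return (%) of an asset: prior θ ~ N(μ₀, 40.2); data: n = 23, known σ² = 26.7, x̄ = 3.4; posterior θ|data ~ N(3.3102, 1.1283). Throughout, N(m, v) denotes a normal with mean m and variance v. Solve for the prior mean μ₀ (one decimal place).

μ₀ = 0.2

The posterior mean is a precision-weighted average: μ_n = (τ₀μ₀ + τ_data·x̄)/(τ₀+τ_data), with τ₀=1/σ₀² and τ_data=n/σ².
Here τ₀ = 1/40.2 = 0.024876 and τ_data = 23/26.7 = 0.861423, so τ_n = 0.886299.
Rearranging for μ₀: μ₀ = (μ_n·τ_n − τ_data·x̄)/τ₀ = (3.3102·0.886299 − 0.861423·3.4) / 0.024876 = 0.004989/0.024876 ≈ 0.2.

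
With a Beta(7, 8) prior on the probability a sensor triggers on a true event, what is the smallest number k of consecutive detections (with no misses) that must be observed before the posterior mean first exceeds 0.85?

k = 39

After k detections and 0 misses the posterior is Beta(7+k, 8), with mean (7+k)/(7+8+k).
Set (7+k)/(15+k) > 0.85 and solve: k > (0.85·15 − 7)/(1 − 0.85) = 38.333.
The smallest integer exceeding 38.333 is 39.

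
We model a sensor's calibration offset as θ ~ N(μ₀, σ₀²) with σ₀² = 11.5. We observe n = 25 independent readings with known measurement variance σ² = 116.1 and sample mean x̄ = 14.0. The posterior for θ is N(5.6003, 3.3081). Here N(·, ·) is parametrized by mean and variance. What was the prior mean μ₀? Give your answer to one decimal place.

With known observation variance, the Normal–Normal posterior has precision τ_n = τ₀ + n/σ² and mean μ_n = (τ₀μ₀ + (n/σ²)x̄)/τ_n.
Here τ₀ = 1/11.5 = 0.086957 and τ_data = 25/116.1 = 0.215332, so τ_n = 0.302289.
Rearranging for μ₀: μ₀ = (μ_n·τ_n − τ_data·x̄)/τ₀ = (5.6003·0.302289 − 0.215332·14.0) / 0.086957 = -1.321739/0.086957 ≈ -15.2.

μ₀ = -15.2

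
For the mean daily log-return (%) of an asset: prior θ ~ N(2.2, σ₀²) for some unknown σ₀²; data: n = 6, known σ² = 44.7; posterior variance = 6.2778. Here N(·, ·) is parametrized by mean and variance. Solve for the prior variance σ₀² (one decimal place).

For the Normal–Normal model with known σ², precisions add: τ_n = τ₀ + n/σ².
So 1/σ₀² = 1/6.2778 − 6/44.7 = 0.159291 − 0.134228 = 0.025063.
Hence σ₀² = 1/0.025063 ≈ 39.9.

σ₀² = 39.9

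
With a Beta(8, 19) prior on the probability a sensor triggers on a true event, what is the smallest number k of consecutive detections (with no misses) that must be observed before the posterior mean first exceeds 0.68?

k = 33

After k detections and 0 misses the posterior is Beta(8+k, 19), with mean (8+k)/(8+19+k).
Set (8+k)/(27+k) > 0.68 and solve: k > (0.68·27 − 8)/(1 − 0.68) = 32.375.
The smallest integer exceeding 32.375 is 33, and checking k=33: (41)/(60) = 0.6833 > 0.68.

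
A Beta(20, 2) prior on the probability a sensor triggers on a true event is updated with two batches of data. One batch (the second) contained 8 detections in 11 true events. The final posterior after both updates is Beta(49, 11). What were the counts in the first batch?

21 detections and 6 misses

Because Beta–binomial updating is additive in the counts, the combined data contributed (α_post−α_prior, β_post−β_prior) successes and failures.
Total across both batches: 49−20=29 detections, 11−2=9 misses.
Subtract the second batch: 29−8=21 detections and 9−3=6 misses.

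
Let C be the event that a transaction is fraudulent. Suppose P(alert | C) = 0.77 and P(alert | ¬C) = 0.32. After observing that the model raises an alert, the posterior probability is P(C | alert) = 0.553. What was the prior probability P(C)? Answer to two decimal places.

P(C) = 0.34

Bayes' rule in odds form gives O(C|E) = O(C)·[P(E|C)/P(E|¬C)], hence O(C) = O(C|E)/LR.
Posterior odds = 0.553/(1−0.553) = 1.2371. LR = 0.77/0.32 = 2.4062.
Prior odds = 1.2371/2.4062 = 0.5141, so P(C) = 0.5141/(1+0.5141) ≈ 0.34.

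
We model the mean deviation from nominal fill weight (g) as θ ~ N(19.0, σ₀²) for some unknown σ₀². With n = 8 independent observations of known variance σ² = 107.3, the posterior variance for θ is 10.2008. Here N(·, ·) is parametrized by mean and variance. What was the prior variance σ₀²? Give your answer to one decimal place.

Posterior precision equals prior precision plus data precision: 1/σ_n² = 1/σ₀² + n/σ².
So 1/σ₀² = 1/10.2008 − 8/107.3 = 0.098032 − 0.074557 = 0.023475.
Hence σ₀² = 1/0.023475 ≈ 42.6.

σ₀² = 42.6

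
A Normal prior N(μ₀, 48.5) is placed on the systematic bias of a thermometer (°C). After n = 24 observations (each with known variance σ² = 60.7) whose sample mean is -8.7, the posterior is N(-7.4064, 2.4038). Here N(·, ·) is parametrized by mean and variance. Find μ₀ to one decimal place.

The posterior mean is a precision-weighted average: μ_n = (τ₀μ₀ + τ_data·x̄)/(τ₀+τ_data), with τ₀=1/σ₀² and τ_data=n/σ².
Here τ₀ = 1/48.5 = 0.020619 and τ_data = 24/60.7 = 0.395387, so τ_n = 0.416006.
Rearranging for μ₀: μ₀ = (μ_n·τ_n − τ_data·x̄)/τ₀ = (-7.4064·0.416006 − 0.395387·-8.7) / 0.020619 = 0.358760/0.020619 ≈ 17.4.

μ₀ = 17.4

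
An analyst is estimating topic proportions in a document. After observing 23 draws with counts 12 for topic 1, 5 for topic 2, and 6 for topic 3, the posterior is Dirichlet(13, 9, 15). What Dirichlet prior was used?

For a Dirichlet(α) prior with multinomial counts c, the posterior is Dirichlet(α + c) componentwise.
Subtract each count from the matching posterior parameter: 13−12=1, 9−5=4, 15−6=9.

Dirichlet(1, 4, 9)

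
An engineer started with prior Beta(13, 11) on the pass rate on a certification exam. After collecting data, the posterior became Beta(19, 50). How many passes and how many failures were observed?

A Beta(α, β) prior with s successes and f failures in binomial data gives a Beta(α+s, β+f) posterior.
Match parameters: s=19−13=6, f=50−11=39.

6 passes and 39 failures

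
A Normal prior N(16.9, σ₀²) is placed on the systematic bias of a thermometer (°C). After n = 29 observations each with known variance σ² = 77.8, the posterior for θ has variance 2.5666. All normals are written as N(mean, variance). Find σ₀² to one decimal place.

For the Normal–Normal model with known σ², precisions add: τ_n = τ₀ + n/σ².
So 1/σ₀² = 1/2.5666 − 29/77.8 = 0.389621 − 0.372751 = 0.016870.
Hence σ₀² = 1/0.016870 ≈ 59.3.

σ₀² = 59.3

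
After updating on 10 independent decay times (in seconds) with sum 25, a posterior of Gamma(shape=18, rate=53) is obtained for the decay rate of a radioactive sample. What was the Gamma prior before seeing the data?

For an exponential likelihood with a Gamma(α, β) prior on the rate, n observations with total T give posterior Gamma(α+n, β+T).
So α = 18 − 10 = 8 and β = 53 − 25 = 28.

Gamma(shape=8, rate=28)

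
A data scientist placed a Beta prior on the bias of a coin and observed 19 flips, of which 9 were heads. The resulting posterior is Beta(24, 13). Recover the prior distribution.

Beta is conjugate to the binomial likelihood: posterior = Beta(a+s, b+f).
So a = 24 − 9 = 15 and b = 13 − 10 = 3.

Beta(15, 3)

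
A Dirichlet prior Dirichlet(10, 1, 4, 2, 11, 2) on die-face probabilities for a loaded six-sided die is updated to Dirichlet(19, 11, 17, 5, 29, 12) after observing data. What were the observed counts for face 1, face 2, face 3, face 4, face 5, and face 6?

For a Dirichlet(α) prior with multinomial counts c, the posterior is Dirichlet(α + c) componentwise.
Counts are posterior − prior componentwise: 19−10=9, 11−1=10, 17−4=13, 5−2=3, 29−11=18, 12−2=10.

counts (9, 10, 13, 3, 18, 10)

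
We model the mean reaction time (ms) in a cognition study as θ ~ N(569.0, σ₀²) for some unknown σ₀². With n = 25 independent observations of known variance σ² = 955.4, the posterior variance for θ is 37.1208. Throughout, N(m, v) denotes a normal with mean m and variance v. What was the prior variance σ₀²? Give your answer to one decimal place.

Posterior precision equals prior precision plus data precision: 1/σ_n² = 1/σ₀² + n/σ².
So 1/σ₀² = 1/37.1208 − 25/955.4 = 0.026939 − 0.026167 = 0.000772.
Hence σ₀² = 1/0.000772 ≈ 1295.3.

σ₀² = 1295.3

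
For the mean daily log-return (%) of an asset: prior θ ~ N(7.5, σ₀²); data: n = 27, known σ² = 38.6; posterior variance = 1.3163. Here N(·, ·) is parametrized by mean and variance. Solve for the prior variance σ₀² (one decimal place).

For the Normal–Normal model with known σ², precisions add: τ_n = τ₀ + n/σ².
So 1/σ₀² = 1/1.3163 − 27/38.6 = 0.759705 − 0.699482 = 0.060223.
Hence σ₀² = 1/0.060223 ≈ 16.6.

σ₀² = 16.6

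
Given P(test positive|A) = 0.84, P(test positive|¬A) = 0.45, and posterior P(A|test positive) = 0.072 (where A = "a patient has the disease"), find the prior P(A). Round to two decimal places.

P(A) = 0.04

Bayes' rule in odds form gives O(A|E) = O(A)·[P(E|A)/P(E|¬A)], hence O(A) = O(A|E)/LR.
Posterior odds = 0.072/(1−0.072) = 0.0776. LR = 0.84/0.45 = 1.8667.
Prior odds = 0.0776/1.8667 = 0.0416, so P(A) = 0.0416/(1+0.0416) ≈ 0.04.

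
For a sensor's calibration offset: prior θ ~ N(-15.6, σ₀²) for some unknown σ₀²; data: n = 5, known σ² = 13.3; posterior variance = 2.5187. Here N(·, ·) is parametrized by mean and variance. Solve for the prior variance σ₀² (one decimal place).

σ₀² = 47.4

Posterior precision equals prior precision plus data precision: 1/σ_n² = 1/σ₀² + n/σ².
So 1/σ₀² = 1/2.5187 − 5/13.3 = 0.397030 − 0.375940 = 0.021090.
Hence σ₀² = 1/0.021090 ≈ 47.4.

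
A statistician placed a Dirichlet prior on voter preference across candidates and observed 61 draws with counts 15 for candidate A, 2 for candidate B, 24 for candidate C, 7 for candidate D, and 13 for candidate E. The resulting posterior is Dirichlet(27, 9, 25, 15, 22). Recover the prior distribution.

Dirichlet(12, 7, 1, 8, 9)

For a Dirichlet(α) prior with multinomial counts c, the posterior is Dirichlet(α + c) componentwise.
Subtract each count from the matching posterior parameter: 27−15=12, 9−2=7, 25−24=1, 15−7=8, 22−13=9.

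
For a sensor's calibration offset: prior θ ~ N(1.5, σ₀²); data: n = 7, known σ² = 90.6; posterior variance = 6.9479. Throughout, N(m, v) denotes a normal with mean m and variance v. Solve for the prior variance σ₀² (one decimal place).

Posterior precision equals prior precision plus data precision: 1/σ_n² = 1/σ₀² + n/σ².
So 1/σ₀² = 1/6.9479 − 7/90.6 = 0.143928 − 0.077263 = 0.066665.
Hence σ₀² = 1/0.066665 ≈ 15.0.

σ₀² = 15.0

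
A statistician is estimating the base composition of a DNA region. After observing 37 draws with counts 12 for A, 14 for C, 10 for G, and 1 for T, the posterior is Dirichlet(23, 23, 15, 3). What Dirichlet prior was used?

For a Dirichlet(α) prior with multinomial counts c, the posterior is Dirichlet(α + c) componentwise.
Subtract each count from the matching posterior parameter: 23−12=11, 23−14=9, 15−10=5, 3−1=2.

Dirichlet(11, 9, 5, 2)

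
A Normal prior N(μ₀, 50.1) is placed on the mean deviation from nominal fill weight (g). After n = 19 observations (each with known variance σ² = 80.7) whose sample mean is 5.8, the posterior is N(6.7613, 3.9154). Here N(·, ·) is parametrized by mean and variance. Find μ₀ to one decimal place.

The posterior mean is a precision-weighted average: μ_n = (τ₀μ₀ + τ_data·x̄)/(τ₀+τ_data), with τ₀=1/σ₀² and τ_data=n/σ².
Here τ₀ = 1/50.1 = 0.019960 and τ_data = 19/80.7 = 0.235440, so τ_n = 0.255400.
Rearranging for μ₀: μ₀ = (μ_n·τ_n − τ_data·x̄)/τ₀ = (6.7613·0.255400 − 0.235440·5.8) / 0.019960 = 0.361284/0.019960 ≈ 18.1.

μ₀ = 18.1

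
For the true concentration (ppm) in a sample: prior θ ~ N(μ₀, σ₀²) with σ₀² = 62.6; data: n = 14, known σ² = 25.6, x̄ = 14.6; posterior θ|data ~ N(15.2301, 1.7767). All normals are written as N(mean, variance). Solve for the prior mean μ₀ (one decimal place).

The posterior mean is a precision-weighted average: μ_n = (τ₀μ₀ + τ_data·x̄)/(τ₀+τ_data), with τ₀=1/σ₀² and τ_data=n/σ².
Here τ₀ = 1/62.6 = 0.015974 and τ_data = 14/25.6 = 0.546875, so τ_n = 0.562849.
Rearranging for μ₀: μ₀ = (μ_n·τ_n − τ_data·x̄)/τ₀ = (15.2301·0.562849 − 0.546875·14.6) / 0.015974 = 0.587872/0.015974 ≈ 36.8.

μ₀ = 36.8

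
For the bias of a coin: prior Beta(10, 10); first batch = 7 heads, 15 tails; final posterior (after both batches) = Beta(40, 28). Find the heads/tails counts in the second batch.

23 heads and 3 tails

Sequential conjugate updates are equivalent to a single update on the pooled data, so total successes = posterior α − prior α and total failures = posterior β − prior β.
Total across both batches: 40−10=30 heads, 28−10=18 tails.
Subtract the first batch: 30−7=23 heads and 18−15=3 tails.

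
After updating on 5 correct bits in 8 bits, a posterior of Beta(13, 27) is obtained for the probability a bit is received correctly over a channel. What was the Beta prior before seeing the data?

A Beta(a, b) prior with s successes and f failures in binomial data gives a Beta(a+s, b+f) posterior.
So a = 13 − 5 = 8 and b = 27 − 3 = 24.

Beta(8, 24)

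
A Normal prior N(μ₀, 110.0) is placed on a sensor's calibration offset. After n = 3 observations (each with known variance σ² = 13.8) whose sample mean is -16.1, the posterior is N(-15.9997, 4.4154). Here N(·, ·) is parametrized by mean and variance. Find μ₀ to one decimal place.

With known observation variance, the Normal–Normal posterior has precision τ_n = τ₀ + n/σ² and mean μ_n = (τ₀μ₀ + (n/σ²)x̄)/τ_n.
Here τ₀ = 1/110.0 = 0.009091 and τ_data = 3/13.8 = 0.217391, so τ_n = 0.226482.
Rearranging for μ₀: μ₀ = (μ_n·τ_n − τ_data·x̄)/τ₀ = (-15.9997·0.226482 − 0.217391·-16.1) / 0.009091 = -0.123649/0.009091 ≈ -13.6.

μ₀ = -13.6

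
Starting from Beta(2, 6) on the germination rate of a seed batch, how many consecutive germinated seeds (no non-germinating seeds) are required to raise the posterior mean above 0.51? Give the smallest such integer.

After k germinated seeds and 0 non-germinating seeds the posterior is Beta(2+k, 6), with mean (2+k)/(2+6+k).
Set (2+k)/(8+k) > 0.51 and solve: k > (0.51·8 − 2)/(1 − 0.51) = 4.245.
The smallest integer exceeding 4.245 is 5.

k = 5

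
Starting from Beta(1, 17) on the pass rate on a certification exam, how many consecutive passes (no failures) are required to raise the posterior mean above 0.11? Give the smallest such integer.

k = 2

After k passes and 0 failures the posterior is Beta(1+k, 17), with mean (1+k)/(1+17+k).
Set (1+k)/(18+k) > 0.11 and solve: k > (0.11·18 − 1)/(1 − 0.11) = 1.101.
The smallest integer exceeding 1.101 is 2.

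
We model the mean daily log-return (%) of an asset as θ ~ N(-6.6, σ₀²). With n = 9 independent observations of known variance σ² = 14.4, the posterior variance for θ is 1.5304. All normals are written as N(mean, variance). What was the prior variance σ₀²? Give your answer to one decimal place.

σ₀² = 35.2

For the Normal–Normal model with known σ², precisions add: τ_n = τ₀ + n/σ².
So 1/σ₀² = 1/1.5304 − 9/14.4 = 0.653424 − 0.625000 = 0.028424.
Hence σ₀² = 1/0.028424 ≈ 35.2.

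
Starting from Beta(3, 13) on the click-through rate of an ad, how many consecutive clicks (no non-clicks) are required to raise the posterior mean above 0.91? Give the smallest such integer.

After k clicks and 0 non-clicks the posterior is Beta(3+k, 13), with mean (3+k)/(3+13+k).
Set (3+k)/(16+k) > 0.91 and solve: k > (0.91·16 − 3)/(1 − 0.91) = 128.444.
The smallest integer exceeding 128.444 is 129.

k = 129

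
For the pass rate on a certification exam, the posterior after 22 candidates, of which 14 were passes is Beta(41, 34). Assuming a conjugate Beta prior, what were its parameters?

Beta(27, 26)

Under Beta–binomial conjugacy the posterior parameters are (a+s, b+f).
Subtract the data counts: 41−14=27, 34−8=26.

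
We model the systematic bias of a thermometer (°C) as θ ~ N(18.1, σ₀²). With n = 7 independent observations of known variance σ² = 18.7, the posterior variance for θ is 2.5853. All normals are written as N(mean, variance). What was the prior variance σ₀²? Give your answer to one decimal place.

Posterior precision equals prior precision plus data precision: 1/σ_n² = 1/σ₀² + n/σ².
So 1/σ₀² = 1/2.5853 − 7/18.7 = 0.386802 − 0.374332 = 0.012470.
Hence σ₀² = 1/0.012470 ≈ 80.2.

σ₀² = 80.2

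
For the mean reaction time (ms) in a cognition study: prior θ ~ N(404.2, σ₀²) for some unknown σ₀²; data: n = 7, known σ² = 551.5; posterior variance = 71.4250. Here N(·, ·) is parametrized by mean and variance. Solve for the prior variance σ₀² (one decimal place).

σ₀² = 764.5

For the Normal–Normal model with known σ², precisions add: τ_n = τ₀ + n/σ².
So 1/σ₀² = 1/71.4250 − 7/551.5 = 0.014001 − 0.012693 = 0.001308.
Hence σ₀² = 1/0.001308 ≈ 764.5.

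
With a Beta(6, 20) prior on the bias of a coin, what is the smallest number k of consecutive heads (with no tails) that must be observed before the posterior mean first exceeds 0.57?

After k heads and 0 tails the posterior is Beta(6+k, 20), with mean (6+k)/(6+20+k).
Set (6+k)/(26+k) > 0.57 and solve: k > (0.57·26 − 6)/(1 − 0.57) = 20.512.
The smallest integer exceeding 20.512 is 21, and checking k=21: (27)/(47) = 0.5745 > 0.57.

k = 21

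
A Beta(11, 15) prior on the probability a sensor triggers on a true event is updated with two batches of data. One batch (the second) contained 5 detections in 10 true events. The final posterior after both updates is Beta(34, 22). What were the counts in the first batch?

Sequential conjugate updates are equivalent to a single update on the pooled data, so total successes = posterior α − prior α and total failures = posterior β − prior β.
Total across both batches: 34−11=23 detections, 22−15=7 misses.
Subtract the second batch: 23−5=18 detections and 7−5=2 misses.

18 detections and 2 misses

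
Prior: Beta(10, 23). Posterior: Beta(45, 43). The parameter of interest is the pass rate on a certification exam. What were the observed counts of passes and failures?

35 passes and 20 failures

Beta is conjugate to the binomial likelihood: posterior = Beta(a+s, b+f).
So s = 45 − 10 = 35 and f = 43 − 23 = 20.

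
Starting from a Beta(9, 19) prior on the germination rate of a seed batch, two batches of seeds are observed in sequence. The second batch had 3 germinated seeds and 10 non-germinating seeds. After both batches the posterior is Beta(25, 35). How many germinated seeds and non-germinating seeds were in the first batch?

13 germinated seeds and 6 non-germinating seeds

Because Beta–binomial updating is additive in the counts, the combined data contributed (α_post−α_prior, β_post−β_prior) successes and failures.
Total across both batches: 25−9=16 germinated seeds, 35−19=16 non-germinating seeds.
Subtract the second batch: 16−3=13 germinated seeds and 16−10=6 non-germinating seeds.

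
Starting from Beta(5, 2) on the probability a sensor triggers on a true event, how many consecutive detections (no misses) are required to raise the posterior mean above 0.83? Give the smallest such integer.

k = 5

After k detections and 0 misses the posterior is Beta(5+k, 2), with mean (5+k)/(5+2+k).
Set (5+k)/(7+k) > 0.83 and solve: k > (0.83·7 − 5)/(1 − 0.83) = 4.765.
The smallest integer exceeding 4.765 is 5.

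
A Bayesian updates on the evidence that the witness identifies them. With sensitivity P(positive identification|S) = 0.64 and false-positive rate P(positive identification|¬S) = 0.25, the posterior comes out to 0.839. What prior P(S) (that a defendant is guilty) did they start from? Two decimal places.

P(S) = 0.67

In odds form, posterior odds = prior odds × likelihood ratio, so prior odds = posterior odds ÷ LR.
Posterior odds = 0.839/(1−0.839) = 5.2112. LR = 0.64/0.25 = 2.5600.
Prior odds = 5.2112/2.5600 = 2.0356, so P(S) = 2.0356/(1+2.0356) ≈ 0.67.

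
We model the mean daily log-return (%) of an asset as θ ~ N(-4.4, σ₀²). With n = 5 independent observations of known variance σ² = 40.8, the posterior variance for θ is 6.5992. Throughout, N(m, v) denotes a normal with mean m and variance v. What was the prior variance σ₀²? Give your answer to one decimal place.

σ₀² = 34.5

For the Normal–Normal model with known σ², precisions add: τ_n = τ₀ + n/σ².
So 1/σ₀² = 1/6.5992 − 5/40.8 = 0.151534 − 0.122549 = 0.028985.
Hence σ₀² = 1/0.028985 ≈ 34.5.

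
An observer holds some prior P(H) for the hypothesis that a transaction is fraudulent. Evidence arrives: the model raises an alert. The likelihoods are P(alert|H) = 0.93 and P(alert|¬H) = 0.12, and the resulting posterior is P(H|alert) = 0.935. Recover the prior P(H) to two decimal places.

In odds form, posterior odds = prior odds × likelihood ratio, so prior odds = posterior odds ÷ LR.
Posterior odds = 0.935/(1−0.935) = 14.3846. LR = 0.93/0.12 = 7.7500.
Prior odds = 14.3846/7.7500 = 1.8561, so P(H) = 1.8561/(1+1.8561) ≈ 0.65.

P(H) = 0.65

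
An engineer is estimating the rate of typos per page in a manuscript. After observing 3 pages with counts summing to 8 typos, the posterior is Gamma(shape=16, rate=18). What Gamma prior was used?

Gamma(shape=8, rate=15)

Gamma–Poisson conjugacy: posterior shape = α + Σxᵢ, posterior rate = β + n.
So α = 16 − 8 = 8 and β = 18 − 3 = 15.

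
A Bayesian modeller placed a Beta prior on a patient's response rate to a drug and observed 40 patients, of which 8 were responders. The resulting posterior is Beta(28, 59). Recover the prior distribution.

Beta(20, 27)

A Beta(a, b) prior with s successes and f failures in binomial data gives a Beta(a+s, b+f) posterior.
Subtract the data counts: 28−8=20, 59−32=27.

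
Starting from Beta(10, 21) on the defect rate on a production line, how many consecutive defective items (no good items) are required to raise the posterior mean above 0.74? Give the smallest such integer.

k = 50

After k defective items and 0 good items the posterior is Beta(10+k, 21), with mean (10+k)/(10+21+k).
Set (10+k)/(31+k) > 0.74 and solve: k > (0.74·31 − 10)/(1 − 0.74) = 49.769.
The smallest integer exceeding 49.769 is 50.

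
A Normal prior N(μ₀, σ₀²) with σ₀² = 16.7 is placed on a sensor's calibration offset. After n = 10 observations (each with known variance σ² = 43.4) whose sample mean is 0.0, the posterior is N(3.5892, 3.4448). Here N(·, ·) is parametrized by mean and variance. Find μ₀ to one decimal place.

μ₀ = 17.4

The posterior mean is a precision-weighted average: μ_n = (τ₀μ₀ + τ_data·x̄)/(τ₀+τ_data), with τ₀=1/σ₀² and τ_data=n/σ².
Here τ₀ = 1/16.7 = 0.059880 and τ_data = 10/43.4 = 0.230415, so τ_n = 0.290295.
Rearranging for μ₀: μ₀ = (μ_n·τ_n − τ_data·x̄)/τ₀ = (3.5892·0.290295 − 0.230415·0.0) / 0.059880 = 1.041927/0.059880 ≈ 17.4.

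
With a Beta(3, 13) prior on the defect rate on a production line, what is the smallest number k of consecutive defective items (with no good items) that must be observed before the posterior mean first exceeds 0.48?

k = 10

After k defective items and 0 good items the posterior is Beta(3+k, 13), with mean (3+k)/(3+13+k).
Set (3+k)/(16+k) > 0.48 and solve: k > (0.48·16 − 3)/(1 − 0.48) = 9.000.
The smallest integer exceeding 9.000 is 10.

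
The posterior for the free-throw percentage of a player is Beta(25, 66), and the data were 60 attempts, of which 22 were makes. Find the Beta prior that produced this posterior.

Beta(3, 28)

Under Beta–binomial conjugacy the posterior parameters are (α+s, β+f).
So α = 25 − 22 = 3 and β = 66 − 38 = 28.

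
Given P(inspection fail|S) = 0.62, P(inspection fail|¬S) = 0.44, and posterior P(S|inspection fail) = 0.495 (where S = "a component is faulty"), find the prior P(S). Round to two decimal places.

P(S) = 0.41

Bayes' rule in odds form gives O(S|E) = O(S)·[P(E|S)/P(E|¬S)], hence O(S) = O(S|E)/LR.
Posterior odds = 0.495/(1−0.495) = 0.9802. LR = 0.62/0.44 = 1.4091.
Prior odds = 0.9802/1.4091 = 0.6956, so P(S) = 0.6956/(1+0.6956) ≈ 0.41.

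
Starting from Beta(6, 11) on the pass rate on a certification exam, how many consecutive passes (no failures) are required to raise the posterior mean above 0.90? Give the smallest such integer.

k = 94

After k passes and 0 failures the posterior is Beta(6+k, 11), with mean (6+k)/(6+11+k).
Set (6+k)/(17+k) > 0.90 and solve: k > (0.90·17 − 6)/(1 − 0.90) = 93.000.
The smallest integer exceeding 93.000 is 94.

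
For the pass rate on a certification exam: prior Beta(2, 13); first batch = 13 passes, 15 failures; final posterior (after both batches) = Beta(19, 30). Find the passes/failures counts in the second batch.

4 passes and 2 failures

Sequential conjugate updates are equivalent to a single update on the pooled data, so total successes = posterior α − prior α and total failures = posterior β − prior β.
Total across both batches: 19−2=17 passes, 30−13=17 failures.
Subtract the first batch: 17−13=4 passes and 17−15=2 failures.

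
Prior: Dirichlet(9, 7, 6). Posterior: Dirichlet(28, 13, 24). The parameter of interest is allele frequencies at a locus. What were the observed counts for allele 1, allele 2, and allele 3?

For a Dirichlet(α) prior with multinomial counts c, the posterior is Dirichlet(α + c) componentwise.
Counts are posterior − prior componentwise: 28−9=19, 13−7=6, 24−6=18.

counts (19, 6, 18)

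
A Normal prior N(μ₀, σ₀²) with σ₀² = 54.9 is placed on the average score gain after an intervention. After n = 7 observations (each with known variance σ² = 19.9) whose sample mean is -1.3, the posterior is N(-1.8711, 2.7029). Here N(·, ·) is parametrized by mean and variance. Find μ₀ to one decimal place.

μ₀ = -12.9

With known observation variance, the Normal–Normal posterior has precision τ_n = τ₀ + n/σ² and mean μ_n = (τ₀μ₀ + (n/σ²)x̄)/τ_n.
Here τ₀ = 1/54.9 = 0.018215 and τ_data = 7/19.9 = 0.351759, so τ_n = 0.369974.
Rearranging for μ₀: μ₀ = (μ_n·τ_n − τ_data·x̄)/τ₀ = (-1.8711·0.369974 − 0.351759·-1.3) / 0.018215 = -0.234972/0.018215 ≈ -12.9.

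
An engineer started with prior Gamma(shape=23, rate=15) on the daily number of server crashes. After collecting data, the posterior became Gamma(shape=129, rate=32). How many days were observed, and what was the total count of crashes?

n = 17 days with total 106 crashes

Gamma–Poisson conjugacy: posterior shape = α + Σxᵢ, posterior rate = β + n.
Matching: Σxᵢ = 129 − 23 = 106 and n = 32 − 15 = 17.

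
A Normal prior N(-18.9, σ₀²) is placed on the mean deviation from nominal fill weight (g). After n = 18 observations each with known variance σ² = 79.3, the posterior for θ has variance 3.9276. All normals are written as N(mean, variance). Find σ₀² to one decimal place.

σ₀² = 36.2

Posterior precision equals prior precision plus data precision: 1/σ_n² = 1/σ₀² + n/σ².
So 1/σ₀² = 1/3.9276 − 18/79.3 = 0.254608 − 0.226986 = 0.027622.
Hence σ₀² = 1/0.027622 ≈ 36.2.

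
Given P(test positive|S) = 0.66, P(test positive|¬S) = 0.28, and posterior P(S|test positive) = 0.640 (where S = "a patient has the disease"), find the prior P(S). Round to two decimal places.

P(S) = 0.43

In odds form, posterior odds = prior odds × likelihood ratio, so prior odds = posterior odds ÷ LR.
Posterior odds = 0.640/(1−0.640) = 1.7778. LR = 0.66/0.28 = 2.3571.
Prior odds = 1.7778/2.3571 = 0.7542, so P(S) = 0.7542/(1+0.7542) ≈ 0.43.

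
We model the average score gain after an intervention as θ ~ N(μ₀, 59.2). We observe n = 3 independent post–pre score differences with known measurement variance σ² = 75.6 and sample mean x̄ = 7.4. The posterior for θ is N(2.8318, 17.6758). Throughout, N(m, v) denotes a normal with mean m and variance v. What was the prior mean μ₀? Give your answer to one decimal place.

The posterior mean is a precision-weighted average: μ_n = (τ₀μ₀ + τ_data·x̄)/(τ₀+τ_data), with τ₀=1/σ₀² and τ_data=n/σ².
Here τ₀ = 1/59.2 = 0.016892 and τ_data = 3/75.6 = 0.039683, so τ_n = 0.056575.
Rearranging for μ₀: μ₀ = (μ_n·τ_n − τ_data·x̄)/τ₀ = (2.8318·0.056575 − 0.039683·7.4) / 0.016892 = -0.133445/0.016892 ≈ -7.9.

μ₀ = -7.9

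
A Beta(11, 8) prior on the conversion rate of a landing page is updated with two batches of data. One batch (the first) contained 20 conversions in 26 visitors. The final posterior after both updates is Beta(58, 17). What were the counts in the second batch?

Because Beta–binomial updating is additive in the counts, the combined data contributed (α_post−α_prior, β_post−β_prior) successes and failures.
Total across both batches: 58−11=47 conversions, 17−8=9 bounces.
Subtract the first batch: 47−20=27 conversions and 9−6=3 bounces.

27 conversions and 3 bounces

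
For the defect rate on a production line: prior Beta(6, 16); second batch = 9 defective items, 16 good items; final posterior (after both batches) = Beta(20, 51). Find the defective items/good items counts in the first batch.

5 defective items and 19 good items

Because Beta–binomial updating is additive in the counts, the combined data contributed (α_post−α_prior, β_post−β_prior) successes and failures.
Total across both batches: 20−6=14 defective items, 51−16=35 good items.
Subtract the second batch: 14−9=5 defective items and 35−16=19 good items.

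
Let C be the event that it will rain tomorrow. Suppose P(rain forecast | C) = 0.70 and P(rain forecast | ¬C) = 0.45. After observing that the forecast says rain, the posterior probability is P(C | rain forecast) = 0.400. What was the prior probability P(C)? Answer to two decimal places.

In odds form, posterior odds = prior odds × likelihood ratio, so prior odds = posterior odds ÷ LR.
Posterior odds = 0.400/(1−0.400) = 0.6667. LR = 0.70/0.45 = 1.5556.
Prior odds = 0.6667/1.5556 = 0.4286, so P(C) = 0.4286/(1+0.4286) ≈ 0.30.

P(C) = 0.30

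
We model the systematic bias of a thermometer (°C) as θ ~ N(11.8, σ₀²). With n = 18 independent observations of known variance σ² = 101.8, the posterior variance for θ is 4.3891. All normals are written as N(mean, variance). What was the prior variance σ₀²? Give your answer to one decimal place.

For the Normal–Normal model with known σ², precisions add: τ_n = τ₀ + n/σ².
So 1/σ₀² = 1/4.3891 − 18/101.8 = 0.227837 − 0.176817 = 0.051020.
Hence σ₀² = 1/0.051020 ≈ 19.6.

σ₀² = 19.6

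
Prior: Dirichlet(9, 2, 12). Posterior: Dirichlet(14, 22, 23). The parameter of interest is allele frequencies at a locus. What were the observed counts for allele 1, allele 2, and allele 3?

counts (5, 20, 11)

For a Dirichlet(α) prior with multinomial counts c, the posterior is Dirichlet(α + c) componentwise.
Counts are posterior − prior componentwise: 14−9=5, 22−2=20, 23−12=11.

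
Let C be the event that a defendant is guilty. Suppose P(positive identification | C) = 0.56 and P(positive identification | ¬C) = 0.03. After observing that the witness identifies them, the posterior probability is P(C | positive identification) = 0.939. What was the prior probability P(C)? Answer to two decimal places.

P(C) = 0.45

Bayes' rule in odds form gives O(C|E) = O(C)·[P(E|C)/P(E|¬C)], hence O(C) = O(C|E)/LR.
Posterior odds = 0.939/(1−0.939) = 15.3934. LR = 0.56/0.03 = 18.6667.
Prior odds = 15.3934/18.6667 = 0.8246, so P(C) = 0.8246/(1+0.8246) ≈ 0.45.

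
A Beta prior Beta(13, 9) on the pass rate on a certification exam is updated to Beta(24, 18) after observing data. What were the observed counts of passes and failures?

A Beta(a, b) prior with s successes and f failures in binomial data gives a Beta(a+s, b+f) posterior.
Match parameters: s=24−13=11, f=18−9=9.

11 passes and 9 failures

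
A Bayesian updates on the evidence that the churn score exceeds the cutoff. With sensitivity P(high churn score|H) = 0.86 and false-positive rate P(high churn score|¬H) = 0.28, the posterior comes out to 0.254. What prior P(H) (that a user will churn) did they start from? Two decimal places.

Bayes' rule in odds form gives O(H|E) = O(H)·[P(E|H)/P(E|¬H)], hence O(H) = O(H|E)/LR.
Posterior odds = 0.254/(1−0.254) = 0.3405. LR = 0.86/0.28 = 3.0714.
Prior odds = 0.3405/3.0714 = 0.1109, so P(H) = 0.1109/(1+0.1109) ≈ 0.10.

P(H) = 0.10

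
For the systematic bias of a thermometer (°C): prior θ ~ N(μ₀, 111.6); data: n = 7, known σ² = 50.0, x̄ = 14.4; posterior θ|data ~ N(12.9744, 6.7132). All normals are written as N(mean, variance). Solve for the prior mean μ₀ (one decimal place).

The posterior mean is a precision-weighted average: μ_n = (τ₀μ₀ + τ_data·x̄)/(τ₀+τ_data), with τ₀=1/σ₀² and τ_data=n/σ².
Here τ₀ = 1/111.6 = 0.008961 and τ_data = 7/50.0 = 0.140000, so τ_n = 0.148961.
Rearranging for μ₀: μ₀ = (μ_n·τ_n − τ_data·x̄)/τ₀ = (12.9744·0.148961 − 0.140000·14.4) / 0.008961 = -0.083320/0.008961 ≈ -9.3.

μ₀ = -9.3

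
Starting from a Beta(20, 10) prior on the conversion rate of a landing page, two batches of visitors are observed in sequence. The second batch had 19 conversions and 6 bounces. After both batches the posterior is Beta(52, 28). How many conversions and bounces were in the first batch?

Sequential conjugate updates are equivalent to a single update on the pooled data, so total successes = posterior α − prior α and total failures = posterior β − prior β.
Total across both batches: 52−20=32 conversions, 28−10=18 bounces.
Subtract the second batch: 32−19=13 conversions and 18−6=12 bounces.

13 conversions and 12 bounces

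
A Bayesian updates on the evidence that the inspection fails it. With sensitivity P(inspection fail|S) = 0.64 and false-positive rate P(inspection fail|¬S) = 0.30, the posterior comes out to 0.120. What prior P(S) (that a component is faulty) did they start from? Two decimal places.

Bayes' rule in odds form gives O(S|E) = O(S)·[P(E|S)/P(E|¬S)], hence O(S) = O(S|E)/LR.
Posterior odds = 0.120/(1−0.120) = 0.1364. LR = 0.64/0.30 = 2.1333.
Prior odds = 0.1364/2.1333 = 0.0639, so P(S) = 0.0639/(1+0.0639) ≈ 0.06.

P(S) = 0.06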